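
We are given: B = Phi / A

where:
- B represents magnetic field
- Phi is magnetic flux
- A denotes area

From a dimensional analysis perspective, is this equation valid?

Yes

B (magnetic field) has dimensions [I^-1 M T^-2].
Phi (magnetic flux) has dimensions [I^-1 L^2 M T^-2].
A (area) has dimensions [L^2].

Left side: [I^-1 M T^-2]
Right side: [I^-1 M T^-2]

Both sides have the same dimensions, so the equation is dimensionally consistent.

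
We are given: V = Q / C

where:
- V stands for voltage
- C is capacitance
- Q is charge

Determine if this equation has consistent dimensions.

Yes

V (voltage) has dimensions [I^-1 L^2 M T^-3].
C (capacitance) has dimensions [I^2 L^-2 M^-1 T^4].
Q (charge) has dimensions [I T].

Left side: [I^-1 L^2 M T^-3]
Right side: [I^-1 L^2 M T^-3]

Both sides have the same dimensions, so the equation is dimensionally consistent.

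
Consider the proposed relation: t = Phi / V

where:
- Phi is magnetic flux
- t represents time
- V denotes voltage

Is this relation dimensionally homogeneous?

Yes

Phi (magnetic flux) has dimensions [I^-1 L^2 M T^-2].
t (time) has dimensions [T].
V (voltage) has dimensions [I^-1 L^2 M T^-3].

Left side: [T]
Right side: [T]

Both sides have the same dimensions, so the equation is dimensionally consistent.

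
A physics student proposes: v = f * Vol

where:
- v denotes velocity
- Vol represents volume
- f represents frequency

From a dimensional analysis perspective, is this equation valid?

No

v (velocity) has dimensions [L T^-1].
Vol (volume) has dimensions [L^3].
f (frequency) has dimensions [T^-1].

Left side: [L T^-1]
Right side: [L^3 T^-1]

The two sides have different dimensions, so the equation is NOT dimensionally consistent.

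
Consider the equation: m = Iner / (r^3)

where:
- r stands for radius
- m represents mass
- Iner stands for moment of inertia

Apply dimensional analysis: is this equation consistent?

No

r (radius) has dimensions [L].
m (mass) has dimensions [M].
Iner (moment of inertia) has dimensions [L^2 M].

Left side: [M]
Right side: [L^-1 M]

The two sides have different dimensions, so the equation is NOT dimensionally consistent.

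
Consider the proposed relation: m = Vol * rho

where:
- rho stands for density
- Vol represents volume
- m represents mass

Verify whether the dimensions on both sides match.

Yes

rho (density) has dimensions [L^-3 M].
Vol (volume) has dimensions [L^3].
m (mass) has dimensions [M].

Left side: [M]
Right side: [M]

Both sides have the same dimensions, so the equation is dimensionally consistent.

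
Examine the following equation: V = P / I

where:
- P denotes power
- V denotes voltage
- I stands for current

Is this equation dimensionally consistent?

Yes

P (power) has dimensions [L^2 M T^-3].
V (voltage) has dimensions [I^-1 L^2 M T^-3].
I (current) has dimensions [I].

Left side: [I^-1 L^2 M T^-3]
Right side: [I^-1 L^2 M T^-3]

Both sides have the same dimensions, so the equation is dimensionally consistent.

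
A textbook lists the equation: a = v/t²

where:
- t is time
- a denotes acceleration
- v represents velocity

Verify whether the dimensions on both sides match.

No

t (time) has dimensions [T].
a (acceleration) has dimensions [L T^-2].
v (velocity) has dimensions [L T^-1].

Left side: [L T^-2]
Right side: [L T^-3]

The two sides have different dimensions, so the equation is NOT dimensionally consistent.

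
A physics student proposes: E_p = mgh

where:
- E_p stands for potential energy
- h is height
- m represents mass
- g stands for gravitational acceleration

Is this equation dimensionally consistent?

Yes

E_p (potential energy) has dimensions [L^2 M T^-2].
h (height) has dimensions [L].
m (mass) has dimensions [M].
g (gravitational acceleration) has dimensions [L T^-2].

Left side: [L^2 M T^-2]
Right side: [L^2 M T^-2]

Both sides have the same dimensions, so the equation is dimensionally consistent.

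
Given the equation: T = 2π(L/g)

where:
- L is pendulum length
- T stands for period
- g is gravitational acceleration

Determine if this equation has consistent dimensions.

No

L (pendulum length) has dimensions [L].
T (period) has dimensions [T].
g (gravitational acceleration) has dimensions [L T^-2].

Left side: [T]
Right side: [T^2]

The two sides have different dimensions, so the equation is NOT dimensionally consistent.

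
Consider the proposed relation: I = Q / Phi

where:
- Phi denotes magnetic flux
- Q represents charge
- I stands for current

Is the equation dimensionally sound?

No

Phi (magnetic flux) has dimensions [I^-1 L^2 M T^-2].
Q (charge) has dimensions [I T].
I (current) has dimensions [I].

Left side: [I]
Right side: [I^2 L^-2 M^-1 T^3]

The two sides have different dimensions, so the equation is NOT dimensionally consistent.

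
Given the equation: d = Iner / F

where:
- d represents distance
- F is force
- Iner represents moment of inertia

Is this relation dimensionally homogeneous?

No

d (distance) has dimensions [L].
F (force) has dimensions [L M T^-2].
Iner (moment of inertia) has dimensions [L^2 M].

Left side: [L]
Right side: [L T^2]

The two sides have different dimensions, so the equation is NOT dimensionally consistent.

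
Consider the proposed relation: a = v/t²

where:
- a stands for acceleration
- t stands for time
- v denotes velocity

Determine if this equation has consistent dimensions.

No

a (acceleration) has dimensions [L T^-2].
t (time) has dimensions [T].
v (velocity) has dimensions [L T^-1].

Left side: [L T^-2]
Right side: [L T^-3]

The two sides have different dimensions, so the equation is NOT dimensionally consistent.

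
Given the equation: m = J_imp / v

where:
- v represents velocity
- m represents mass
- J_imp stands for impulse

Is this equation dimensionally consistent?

Yes

v (velocity) has dimensions [L T^-1].
m (mass) has dimensions [M].
J_imp (impulse) has dimensions [L M T^-1].

Left side: [M]
Right side: [M]

Both sides have the same dimensions, so the equation is dimensionally consistent.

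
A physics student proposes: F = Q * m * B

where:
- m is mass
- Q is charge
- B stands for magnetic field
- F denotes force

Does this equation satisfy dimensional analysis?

No

m (mass) has dimensions [M].
Q (charge) has dimensions [I T].
B (magnetic field) has dimensions [I^-1 M T^-2].
F (force) has dimensions [L M T^-2].

Left side: [L M T^-2]
Right side: [M^2 T^-1]

The two sides have different dimensions, so the equation is NOT dimensionally consistent.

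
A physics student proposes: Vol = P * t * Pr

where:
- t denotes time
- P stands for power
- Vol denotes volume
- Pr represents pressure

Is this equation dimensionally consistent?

No

t (time) has dimensions [T].
P (power) has dimensions [L^2 M T^-3].
Vol (volume) has dimensions [L^3].
Pr (pressure) has dimensions [L^-1 M T^-2].

Left side: [L^3]
Right side: [L M^2 T^-4]

The two sides have different dimensions, so the equation is NOT dimensionally consistent.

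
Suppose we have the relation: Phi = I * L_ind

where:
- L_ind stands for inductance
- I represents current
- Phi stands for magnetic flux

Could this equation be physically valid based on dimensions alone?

Yes

L_ind (inductance) has dimensions [I^-2 L^2 M T^-2].
I (current) has dimensions [I].
Phi (magnetic flux) has dimensions [I^-1 L^2 M T^-2].

Left side: [I^-1 L^2 M T^-2]
Right side: [I^-1 L^2 M T^-2]

Both sides have the same dimensions, so the equation is dimensionally consistent.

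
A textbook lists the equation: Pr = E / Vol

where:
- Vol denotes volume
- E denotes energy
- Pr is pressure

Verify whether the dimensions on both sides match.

Yes

Vol (volume) has dimensions [L^3].
E (energy) has dimensions [L^2 M T^-2].
Pr (pressure) has dimensions [L^-1 M T^-2].

Left side: [L^-1 M T^-2]
Right side: [L^-1 M T^-2]

Both sides have the same dimensions, so the equation is dimensionally consistent.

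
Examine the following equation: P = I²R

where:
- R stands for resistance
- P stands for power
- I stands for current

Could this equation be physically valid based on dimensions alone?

Yes

R (resistance) has dimensions [I^-2 L^2 M T^-3].
P (power) has dimensions [L^2 M T^-3].
I (current) has dimensions [I].

Left side: [L^2 M T^-3]
Right side: [L^2 M T^-3]

Both sides have the same dimensions, so the equation is dimensionally consistent.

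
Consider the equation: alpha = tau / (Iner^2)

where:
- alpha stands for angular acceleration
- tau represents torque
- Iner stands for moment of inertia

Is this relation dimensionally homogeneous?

No

alpha (angular acceleration) has dimensions [T^-2].
tau (torque) has dimensions [L^2 M T^-2].
Iner (moment of inertia) has dimensions [L^2 M].

Left side: [T^-2]
Right side: [L^-2 M^-1 T^-2]

The two sides have different dimensions, so the equation is NOT dimensionally consistent.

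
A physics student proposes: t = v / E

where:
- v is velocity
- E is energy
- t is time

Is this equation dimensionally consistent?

No

v (velocity) has dimensions [L T^-1].
E (energy) has dimensions [L^2 M T^-2].
t (time) has dimensions [T].

Left side: [T]
Right side: [L^-1 M^-1 T]

The two sides have different dimensions, so the equation is NOT dimensionally consistent.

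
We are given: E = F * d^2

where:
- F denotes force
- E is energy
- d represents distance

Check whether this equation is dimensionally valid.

No

F (force) has dimensions [L M T^-2].
E (energy) has dimensions [L^2 M T^-2].
d (distance) has dimensions [L].

Left side: [L^2 M T^-2]
Right side: [L^3 M T^-2]

The two sides have different dimensions, so the equation is NOT dimensionally consistent.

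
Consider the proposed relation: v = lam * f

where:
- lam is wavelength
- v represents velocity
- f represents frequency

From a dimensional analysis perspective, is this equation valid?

Yes

lam (wavelength) has dimensions [L].
v (velocity) has dimensions [L T^-1].
f (frequency) has dimensions [T^-1].

Left side: [L T^-1]
Right side: [L T^-1]

Both sides have the same dimensions, so the equation is dimensionally consistent.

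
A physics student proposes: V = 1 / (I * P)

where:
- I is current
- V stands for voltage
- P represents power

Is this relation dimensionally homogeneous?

No

I (current) has dimensions [I].
V (voltage) has dimensions [I^-1 L^2 M T^-3].
P (power) has dimensions [L^2 M T^-3].

Left side: [I^-1 L^2 M T^-3]
Right side: [I^-1 L^-2 M^-1 T^3]

The two sides have different dimensions, so the equation is NOT dimensionally consistent.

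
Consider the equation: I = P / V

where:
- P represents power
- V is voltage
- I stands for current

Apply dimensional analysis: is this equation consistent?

Yes

P (power) has dimensions [L^2 M T^-3].
V (voltage) has dimensions [I^-1 L^2 M T^-3].
I (current) has dimensions [I].

Left side: [I]
Right side: [I]

Both sides have the same dimensions, so the equation is dimensionally consistent.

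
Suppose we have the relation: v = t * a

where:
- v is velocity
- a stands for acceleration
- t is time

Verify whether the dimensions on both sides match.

Yes

v (velocity) has dimensions [L T^-1].
a (acceleration) has dimensions [L T^-2].
t (time) has dimensions [T].

Left side: [L T^-1]
Right side: [L T^-1]

Both sides have the same dimensions, so the equation is dimensionally consistent.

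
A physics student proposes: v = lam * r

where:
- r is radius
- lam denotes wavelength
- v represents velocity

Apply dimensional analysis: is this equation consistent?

No

r (radius) has dimensions [L].
lam (wavelength) has dimensions [L].
v (velocity) has dimensions [L T^-1].

Left side: [L T^-1]
Right side: [L^2]

The two sides have different dimensions, so the equation is NOT dimensionally consistent.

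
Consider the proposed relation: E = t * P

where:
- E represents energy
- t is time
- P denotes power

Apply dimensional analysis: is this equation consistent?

Yes

E (energy) has dimensions [L^2 M T^-2].
t (time) has dimensions [T].
P (power) has dimensions [L^2 M T^-3].

Left side: [L^2 M T^-2]
Right side: [L^2 M T^-2]

Both sides have the same dimensions, so the equation is dimensionally consistent.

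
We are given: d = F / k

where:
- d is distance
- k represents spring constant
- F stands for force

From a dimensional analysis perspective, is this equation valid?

Yes

d (distance) has dimensions [L].
k (spring constant) has dimensions [M T^-2].
F (force) has dimensions [L M T^-2].

Left side: [L]
Right side: [L]

Both sides have the same dimensions, so the equation is dimensionally consistent.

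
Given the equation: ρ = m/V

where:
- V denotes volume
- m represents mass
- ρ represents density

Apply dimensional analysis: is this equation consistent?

Yes

V (volume) has dimensions [L^3].
m (mass) has dimensions [M].
ρ (density) has dimensions [L^-3 M].

Left side: [L^-3 M]
Right side: [L^-3 M]

Both sides have the same dimensions, so the equation is dimensionally consistent.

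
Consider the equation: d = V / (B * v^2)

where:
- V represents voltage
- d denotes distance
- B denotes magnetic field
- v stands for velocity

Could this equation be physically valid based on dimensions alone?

No

V (voltage) has dimensions [I^-1 L^2 M T^-3].
d (distance) has dimensions [L].
B (magnetic field) has dimensions [I^-1 M T^-2].
v (velocity) has dimensions [L T^-1].

Left side: [L]
Right side: [T]

The two sides have different dimensions, so the equation is NOT dimensionally consistent.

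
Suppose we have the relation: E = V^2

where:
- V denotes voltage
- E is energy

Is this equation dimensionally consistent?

No

V (voltage) has dimensions [I^-1 L^2 M T^-3].
E (energy) has dimensions [L^2 M T^-2].

Left side: [L^2 M T^-2]
Right side: [I^-2 L^4 M^2 T^-6]

The two sides have different dimensions, so the equation is NOT dimensionally consistent.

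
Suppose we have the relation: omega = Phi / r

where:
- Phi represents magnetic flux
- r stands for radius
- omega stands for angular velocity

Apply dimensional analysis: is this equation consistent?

No

Phi (magnetic flux) has dimensions [I^-1 L^2 M T^-2].
r (radius) has dimensions [L].
omega (angular velocity) has dimensions [T^-1].

Left side: [T^-1]
Right side: [I^-1 L M T^-2]

The two sides have different dimensions, so the equation is NOT dimensionally consistent.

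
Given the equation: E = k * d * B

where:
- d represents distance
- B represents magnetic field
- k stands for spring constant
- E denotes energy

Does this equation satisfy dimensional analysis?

No

d (distance) has dimensions [L].
B (magnetic field) has dimensions [I^-1 M T^-2].
k (spring constant) has dimensions [M T^-2].
E (energy) has dimensions [L^2 M T^-2].

Left side: [L^2 M T^-2]
Right side: [I^-1 L M^2 T^-4]

The two sides have different dimensions, so the equation is NOT dimensionally consistent.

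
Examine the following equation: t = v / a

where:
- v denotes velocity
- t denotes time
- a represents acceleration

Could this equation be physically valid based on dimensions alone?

Yes

v (velocity) has dimensions [L T^-1].
t (time) has dimensions [T].
a (acceleration) has dimensions [L T^-2].

Left side: [T]
Right side: [T]

Both sides have the same dimensions, so the equation is dimensionally consistent.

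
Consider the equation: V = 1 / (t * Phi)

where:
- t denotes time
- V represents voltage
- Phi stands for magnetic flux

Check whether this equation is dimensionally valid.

No

t (time) has dimensions [T].
V (voltage) has dimensions [I^-1 L^2 M T^-3].
Phi (magnetic flux) has dimensions [I^-1 L^2 M T^-2].

Left side: [I^-1 L^2 M T^-3]
Right side: [I L^-2 M^-1 T]

The two sides have different dimensions, so the equation is NOT dimensionally consistent.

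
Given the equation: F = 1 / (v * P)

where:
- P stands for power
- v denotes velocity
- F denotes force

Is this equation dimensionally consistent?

No

P (power) has dimensions [L^2 M T^-3].
v (velocity) has dimensions [L T^-1].
F (force) has dimensions [L M T^-2].

Left side: [L M T^-2]
Right side: [L^-3 M^-1 T^4]

The two sides have different dimensions, so the equation is NOT dimensionally consistent.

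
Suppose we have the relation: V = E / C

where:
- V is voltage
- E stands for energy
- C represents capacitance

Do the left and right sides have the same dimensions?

No

V (voltage) has dimensions [I^-1 L^2 M T^-3].
E (energy) has dimensions [L^2 M T^-2].
C (capacitance) has dimensions [I^2 L^-2 M^-1 T^4].

Left side: [I^-1 L^2 M T^-3]
Right side: [I^-2 L^4 M^2 T^-6]

The two sides have different dimensions, so the equation is NOT dimensionally consistent.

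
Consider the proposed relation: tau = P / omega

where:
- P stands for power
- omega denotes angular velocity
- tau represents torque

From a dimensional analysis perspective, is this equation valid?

Yes

P (power) has dimensions [L^2 M T^-3].
omega (angular velocity) has dimensions [T^-1].
tau (torque) has dimensions [L^2 M T^-2].

Left side: [L^2 M T^-2]
Right side: [L^2 M T^-2]

Both sides have the same dimensions, so the equation is dimensionally consistent.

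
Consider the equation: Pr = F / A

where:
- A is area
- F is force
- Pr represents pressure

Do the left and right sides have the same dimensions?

Yes

A (area) has dimensions [L^2].
F (force) has dimensions [L M T^-2].
Pr (pressure) has dimensions [L^-1 M T^-2].

Left side: [L^-1 M T^-2]
Right side: [L^-1 M T^-2]

Both sides have the same dimensions, so the equation is dimensionally consistent.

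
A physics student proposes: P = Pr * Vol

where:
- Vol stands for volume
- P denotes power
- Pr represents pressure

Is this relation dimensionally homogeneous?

No

Vol (volume) has dimensions [L^3].
P (power) has dimensions [L^2 M T^-3].
Pr (pressure) has dimensions [L^-1 M T^-2].

Left side: [L^2 M T^-3]
Right side: [L^2 M T^-2]

The two sides have different dimensions, so the equation is NOT dimensionally consistent.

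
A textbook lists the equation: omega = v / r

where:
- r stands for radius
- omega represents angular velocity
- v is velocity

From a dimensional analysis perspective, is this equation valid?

Yes

r (radius) has dimensions [L].
omega (angular velocity) has dimensions [T^-1].
v (velocity) has dimensions [L T^-1].

Left side: [T^-1]
Right side: [T^-1]

Both sides have the same dimensions, so the equation is dimensionally consistent.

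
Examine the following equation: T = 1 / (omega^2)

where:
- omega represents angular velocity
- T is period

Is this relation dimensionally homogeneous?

No

omega (angular velocity) has dimensions [T^-1].
T (period) has dimensions [T].

Left side: [T]
Right side: [T^2]

The two sides have different dimensions, so the equation is NOT dimensionally consistent.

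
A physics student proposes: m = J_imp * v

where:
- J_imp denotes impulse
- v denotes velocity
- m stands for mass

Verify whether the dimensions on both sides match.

No

J_imp (impulse) has dimensions [L M T^-1].
v (velocity) has dimensions [L T^-1].
m (mass) has dimensions [M].

Left side: [M]
Right side: [L^2 M T^-2]

The two sides have different dimensions, so the equation is NOT dimensionally consistent.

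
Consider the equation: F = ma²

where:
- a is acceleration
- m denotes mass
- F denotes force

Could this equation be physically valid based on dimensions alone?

No

a (acceleration) has dimensions [L T^-2].
m (mass) has dimensions [M].
F (force) has dimensions [L M T^-2].

Left side: [L M T^-2]
Right side: [L^2 M T^-4]

The two sides have different dimensions, so the equation is NOT dimensionally consistent.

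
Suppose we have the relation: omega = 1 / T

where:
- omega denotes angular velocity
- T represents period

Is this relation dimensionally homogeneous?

Yes

omega (angular velocity) has dimensions [T^-1].
T (period) has dimensions [T].

Left side: [T^-1]
Right side: [T^-1]

Both sides have the same dimensions, so the equation is dimensionally consistent.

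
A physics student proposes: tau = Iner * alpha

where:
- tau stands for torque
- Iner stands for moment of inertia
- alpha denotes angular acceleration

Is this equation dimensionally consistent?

Yes

tau (torque) has dimensions [L^2 M T^-2].
Iner (moment of inertia) has dimensions [L^2 M].
alpha (angular acceleration) has dimensions [T^-2].

Left side: [L^2 M T^-2]
Right side: [L^2 M T^-2]

Both sides have the same dimensions, so the equation is dimensionally consistent.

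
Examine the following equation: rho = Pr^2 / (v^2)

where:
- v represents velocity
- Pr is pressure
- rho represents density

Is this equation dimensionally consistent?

No

v (velocity) has dimensions [L T^-1].
Pr (pressure) has dimensions [L^-1 M T^-2].
rho (density) has dimensions [L^-3 M].

Left side: [L^-3 M]
Right side: [L^-4 M^2 T^-2]

The two sides have different dimensions, so the equation is NOT dimensionally consistent.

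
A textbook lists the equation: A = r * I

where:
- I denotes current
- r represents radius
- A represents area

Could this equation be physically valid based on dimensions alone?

No

I (current) has dimensions [I].
r (radius) has dimensions [L].
A (area) has dimensions [L^2].

Left side: [L^2]
Right side: [I L]

The two sides have different dimensions, so the equation is NOT dimensionally consistent.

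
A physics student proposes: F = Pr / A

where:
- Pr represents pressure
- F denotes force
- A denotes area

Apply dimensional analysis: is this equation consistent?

No

Pr (pressure) has dimensions [L^-1 M T^-2].
F (force) has dimensions [L M T^-2].
A (area) has dimensions [L^2].

Left side: [L M T^-2]
Right side: [L^-3 M T^-2]

The two sides have different dimensions, so the equation is NOT dimensionally consistent.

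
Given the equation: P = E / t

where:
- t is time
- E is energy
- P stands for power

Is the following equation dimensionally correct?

Yes

t (time) has dimensions [T].
E (energy) has dimensions [L^2 M T^-2].
P (power) has dimensions [L^2 M T^-3].

Left side: [L^2 M T^-3]
Right side: [L^2 M T^-3]

Both sides have the same dimensions, so the equation is dimensionally consistent.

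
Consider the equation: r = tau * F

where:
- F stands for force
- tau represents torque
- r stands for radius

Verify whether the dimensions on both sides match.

No

F (force) has dimensions [L M T^-2].
tau (torque) has dimensions [L^2 M T^-2].
r (radius) has dimensions [L].

Left side: [L]
Right side: [L^3 M^2 T^-4]

The two sides have different dimensions, so the equation is NOT dimensionally consistent.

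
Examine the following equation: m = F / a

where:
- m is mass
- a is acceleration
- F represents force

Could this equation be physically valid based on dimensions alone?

Yes

m (mass) has dimensions [M].
a (acceleration) has dimensions [L T^-2].
F (force) has dimensions [L M T^-2].

Left side: [M]
Right side: [M]

Both sides have the same dimensions, so the equation is dimensionally consistent.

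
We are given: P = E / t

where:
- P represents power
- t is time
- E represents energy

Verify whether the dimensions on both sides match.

Yes

P (power) has dimensions [L^2 M T^-3].
t (time) has dimensions [T].
E (energy) has dimensions [L^2 M T^-2].

Left side: [L^2 M T^-3]
Right side: [L^2 M T^-3]

Both sides have the same dimensions, so the equation is dimensionally consistent.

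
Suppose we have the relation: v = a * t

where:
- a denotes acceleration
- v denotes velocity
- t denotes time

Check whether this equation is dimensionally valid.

Yes

a (acceleration) has dimensions [L T^-2].
v (velocity) has dimensions [L T^-1].
t (time) has dimensions [T].

Left side: [L T^-1]
Right side: [L T^-1]

Both sides have the same dimensions, so the equation is dimensionally consistent.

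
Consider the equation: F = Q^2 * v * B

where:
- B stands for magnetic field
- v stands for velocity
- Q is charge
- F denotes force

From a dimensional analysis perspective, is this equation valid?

No

B (magnetic field) has dimensions [I^-1 M T^-2].
v (velocity) has dimensions [L T^-1].
Q (charge) has dimensions [I T].
F (force) has dimensions [L M T^-2].

Left side: [L M T^-2]
Right side: [I L M T^-1]

The two sides have different dimensions, so the equation is NOT dimensionally consistent.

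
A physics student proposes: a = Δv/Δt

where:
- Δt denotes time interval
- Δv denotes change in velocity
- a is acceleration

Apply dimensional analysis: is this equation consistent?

Yes

Δt (time interval) has dimensions [T].
Δv (change in velocity) has dimensions [L T^-1].
a (acceleration) has dimensions [L T^-2].

Left side: [L T^-2]
Right side: [L T^-2]

Both sides have the same dimensions, so the equation is dimensionally consistent.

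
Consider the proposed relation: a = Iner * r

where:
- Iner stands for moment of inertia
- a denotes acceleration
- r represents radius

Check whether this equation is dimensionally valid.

No

Iner (moment of inertia) has dimensions [L^2 M].
a (acceleration) has dimensions [L T^-2].
r (radius) has dimensions [L].

Left side: [L T^-2]
Right side: [L^3 M]

The two sides have different dimensions, so the equation is NOT dimensionally consistent.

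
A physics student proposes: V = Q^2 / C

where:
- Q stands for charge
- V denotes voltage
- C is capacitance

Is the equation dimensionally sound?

No

Q (charge) has dimensions [I T].
V (voltage) has dimensions [I^-1 L^2 M T^-3].
C (capacitance) has dimensions [I^2 L^-2 M^-1 T^4].

Left side: [I^-1 L^2 M T^-3]
Right side: [L^2 M T^-2]

The two sides have different dimensions, so the equation is NOT dimensionally consistent.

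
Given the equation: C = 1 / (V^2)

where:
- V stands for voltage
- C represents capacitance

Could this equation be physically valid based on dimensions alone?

No

V (voltage) has dimensions [I^-1 L^2 M T^-3].
C (capacitance) has dimensions [I^2 L^-2 M^-1 T^4].

Left side: [I^2 L^-2 M^-1 T^4]
Right side: [I^2 L^-4 M^-2 T^6]

The two sides have different dimensions, so the equation is NOT dimensionally consistent.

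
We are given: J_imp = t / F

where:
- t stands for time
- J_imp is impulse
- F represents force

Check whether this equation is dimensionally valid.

No

t (time) has dimensions [T].
J_imp (impulse) has dimensions [L M T^-1].
F (force) has dimensions [L M T^-2].

Left side: [L M T^-1]
Right side: [L^-1 M^-1 T^3]

The two sides have different dimensions, so the equation is NOT dimensionally consistent.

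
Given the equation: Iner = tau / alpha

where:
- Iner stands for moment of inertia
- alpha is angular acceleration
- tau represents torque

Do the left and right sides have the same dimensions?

Yes

Iner (moment of inertia) has dimensions [L^2 M].
alpha (angular acceleration) has dimensions [T^-2].
tau (torque) has dimensions [L^2 M T^-2].

Left side: [L^2 M]
Right side: [L^2 M]

Both sides have the same dimensions, so the equation is dimensionally consistent.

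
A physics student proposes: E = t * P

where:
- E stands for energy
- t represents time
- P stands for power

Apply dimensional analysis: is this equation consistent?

Yes

E (energy) has dimensions [L^2 M T^-2].
t (time) has dimensions [T].
P (power) has dimensions [L^2 M T^-3].

Left side: [L^2 M T^-2]
Right side: [L^2 M T^-2]

Both sides have the same dimensions, so the equation is dimensionally consistent.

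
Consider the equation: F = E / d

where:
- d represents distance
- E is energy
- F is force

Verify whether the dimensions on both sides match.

Yes

d (distance) has dimensions [L].
E (energy) has dimensions [L^2 M T^-2].
F (force) has dimensions [L M T^-2].

Left side: [L M T^-2]
Right side: [L M T^-2]

Both sides have the same dimensions, so the equation is dimensionally consistent.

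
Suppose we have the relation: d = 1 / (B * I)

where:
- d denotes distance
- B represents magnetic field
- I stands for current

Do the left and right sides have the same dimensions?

No

d (distance) has dimensions [L].
B (magnetic field) has dimensions [I^-1 M T^-2].
I (current) has dimensions [I].

Left side: [L]
Right side: [M^-1 T^2]

The two sides have different dimensions, so the equation is NOT dimensionally consistent.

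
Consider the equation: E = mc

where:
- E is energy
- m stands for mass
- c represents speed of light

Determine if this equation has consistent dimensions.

No

E (energy) has dimensions [L^2 M T^-2].
m (mass) has dimensions [M].
c (speed of light) has dimensions [L T^-1].

Left side: [L^2 M T^-2]
Right side: [L M T^-1]

The two sides have different dimensions, so the equation is NOT dimensionally consistent.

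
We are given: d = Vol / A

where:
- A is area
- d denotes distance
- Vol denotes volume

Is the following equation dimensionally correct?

Yes

A (area) has dimensions [L^2].
d (distance) has dimensions [L].
Vol (volume) has dimensions [L^3].

Left side: [L]
Right side: [L]

Both sides have the same dimensions, so the equation is dimensionally consistent.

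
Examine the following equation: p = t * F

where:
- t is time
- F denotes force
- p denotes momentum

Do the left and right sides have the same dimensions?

Yes

t (time) has dimensions [T].
F (force) has dimensions [L M T^-2].
p (momentum) has dimensions [L M T^-1].

Left side: [L M T^-1]
Right side: [L M T^-1]

Both sides have the same dimensions, so the equation is dimensionally consistent.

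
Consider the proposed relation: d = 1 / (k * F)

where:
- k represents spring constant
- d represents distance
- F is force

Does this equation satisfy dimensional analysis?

No

k (spring constant) has dimensions [M T^-2].
d (distance) has dimensions [L].
F (force) has dimensions [L M T^-2].

Left side: [L]
Right side: [L^-1 M^-2 T^4]

The two sides have different dimensions, so the equation is NOT dimensionally consistent.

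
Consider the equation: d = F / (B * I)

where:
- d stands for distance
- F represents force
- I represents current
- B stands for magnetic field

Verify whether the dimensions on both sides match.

Yes

d (distance) has dimensions [L].
F (force) has dimensions [L M T^-2].
I (current) has dimensions [I].
B (magnetic field) has dimensions [I^-1 M T^-2].

Left side: [L]
Right side: [L]

Both sides have the same dimensions, so the equation is dimensionally consistent.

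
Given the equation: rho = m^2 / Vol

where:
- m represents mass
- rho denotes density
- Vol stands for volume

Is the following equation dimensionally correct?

No

m (mass) has dimensions [M].
rho (density) has dimensions [L^-3 M].
Vol (volume) has dimensions [L^3].

Left side: [L^-3 M]
Right side: [L^-3 M^2]

The two sides have different dimensions, so the equation is NOT dimensionally consistent.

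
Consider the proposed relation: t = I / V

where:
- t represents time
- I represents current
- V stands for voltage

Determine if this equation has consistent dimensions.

No

t (time) has dimensions [T].
I (current) has dimensions [I].
V (voltage) has dimensions [I^-1 L^2 M T^-3].

Left side: [T]
Right side: [I^2 L^-2 M^-1 T^3]

The two sides have different dimensions, so the equation is NOT dimensionally consistent.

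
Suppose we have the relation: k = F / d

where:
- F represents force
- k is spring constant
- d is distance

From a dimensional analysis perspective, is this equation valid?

Yes

F (force) has dimensions [L M T^-2].
k (spring constant) has dimensions [M T^-2].
d (distance) has dimensions [L].

Left side: [M T^-2]
Right side: [M T^-2]

Both sides have the same dimensions, so the equation is dimensionally consistent.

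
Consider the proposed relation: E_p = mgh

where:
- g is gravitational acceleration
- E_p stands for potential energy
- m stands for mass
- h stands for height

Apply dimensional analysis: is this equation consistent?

Yes

g (gravitational acceleration) has dimensions [L T^-2].
E_p (potential energy) has dimensions [L^2 M T^-2].
m (mass) has dimensions [M].
h (height) has dimensions [L].

Left side: [L^2 M T^-2]
Right side: [L^2 M T^-2]

Both sides have the same dimensions, so the equation is dimensionally consistent.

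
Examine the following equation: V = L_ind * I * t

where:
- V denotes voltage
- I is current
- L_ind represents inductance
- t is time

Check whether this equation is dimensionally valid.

No

V (voltage) has dimensions [I^-1 L^2 M T^-3].
I (current) has dimensions [I].
L_ind (inductance) has dimensions [I^-2 L^2 M T^-2].
t (time) has dimensions [T].

Left side: [I^-1 L^2 M T^-3]
Right side: [I^-1 L^2 M T^-1]

The two sides have different dimensions, so the equation is NOT dimensionally consistent.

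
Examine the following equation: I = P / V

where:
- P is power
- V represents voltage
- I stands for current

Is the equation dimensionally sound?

Yes

P (power) has dimensions [L^2 M T^-3].
V (voltage) has dimensions [I^-1 L^2 M T^-3].
I (current) has dimensions [I].

Left side: [I]
Right side: [I]

Both sides have the same dimensions, so the equation is dimensionally consistent.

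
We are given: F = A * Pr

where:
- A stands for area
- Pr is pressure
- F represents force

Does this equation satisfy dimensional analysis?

Yes

A (area) has dimensions [L^2].
Pr (pressure) has dimensions [L^-1 M T^-2].
F (force) has dimensions [L M T^-2].

Left side: [L M T^-2]
Right side: [L M T^-2]

Both sides have the same dimensions, so the equation is dimensionally consistent.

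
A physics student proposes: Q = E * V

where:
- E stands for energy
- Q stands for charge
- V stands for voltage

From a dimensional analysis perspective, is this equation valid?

No

E (energy) has dimensions [L^2 M T^-2].
Q (charge) has dimensions [I T].
V (voltage) has dimensions [I^-1 L^2 M T^-3].

Left side: [I T]
Right side: [I^-1 L^4 M^2 T^-5]

The two sides have different dimensions, so the equation is NOT dimensionally consistent.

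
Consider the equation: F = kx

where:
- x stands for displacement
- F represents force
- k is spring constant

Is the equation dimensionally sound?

Yes

x (displacement) has dimensions [L].
F (force) has dimensions [L M T^-2].
k (spring constant) has dimensions [M T^-2].

Left side: [L M T^-2]
Right side: [L M T^-2]

Both sides have the same dimensions, so the equation is dimensionally consistent.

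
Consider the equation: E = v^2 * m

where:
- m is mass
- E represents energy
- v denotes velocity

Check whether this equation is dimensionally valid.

Yes

m (mass) has dimensions [M].
E (energy) has dimensions [L^2 M T^-2].
v (velocity) has dimensions [L T^-1].

Left side: [L^2 M T^-2]
Right side: [L^2 M T^-2]

Both sides have the same dimensions, so the equation is dimensionally consistent.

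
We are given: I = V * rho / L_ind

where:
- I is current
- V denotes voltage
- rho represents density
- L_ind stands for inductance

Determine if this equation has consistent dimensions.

No

I (current) has dimensions [I].
V (voltage) has dimensions [I^-1 L^2 M T^-3].
rho (density) has dimensions [L^-3 M].
L_ind (inductance) has dimensions [I^-2 L^2 M T^-2].

Left side: [I]
Right side: [I L^-3 M T^-1]

The two sides have different dimensions, so the equation is NOT dimensionally consistent.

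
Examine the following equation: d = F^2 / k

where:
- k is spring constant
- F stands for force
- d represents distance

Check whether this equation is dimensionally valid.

No

k (spring constant) has dimensions [M T^-2].
F (force) has dimensions [L M T^-2].
d (distance) has dimensions [L].

Left side: [L]
Right side: [L^2 M T^-2]

The two sides have different dimensions, so the equation is NOT dimensionally consistent.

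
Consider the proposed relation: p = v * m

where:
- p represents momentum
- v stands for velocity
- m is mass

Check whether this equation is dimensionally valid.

Yes

p (momentum) has dimensions [L M T^-1].
v (velocity) has dimensions [L T^-1].
m (mass) has dimensions [M].

Left side: [L M T^-1]
Right side: [L M T^-1]

Both sides have the same dimensions, so the equation is dimensionally consistent.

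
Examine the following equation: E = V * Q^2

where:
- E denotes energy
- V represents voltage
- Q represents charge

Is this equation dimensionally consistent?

No

E (energy) has dimensions [L^2 M T^-2].
V (voltage) has dimensions [I^-1 L^2 M T^-3].
Q (charge) has dimensions [I T].

Left side: [L^2 M T^-2]
Right side: [I L^2 M T^-1]

The two sides have different dimensions, so the equation is NOT dimensionally consistent.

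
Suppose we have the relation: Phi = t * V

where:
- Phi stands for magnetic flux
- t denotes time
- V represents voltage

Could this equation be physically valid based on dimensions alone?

Yes

Phi (magnetic flux) has dimensions [I^-1 L^2 M T^-2].
t (time) has dimensions [T].
V (voltage) has dimensions [I^-1 L^2 M T^-3].

Left side: [I^-1 L^2 M T^-2]
Right side: [I^-1 L^2 M T^-2]

Both sides have the same dimensions, so the equation is dimensionally consistent.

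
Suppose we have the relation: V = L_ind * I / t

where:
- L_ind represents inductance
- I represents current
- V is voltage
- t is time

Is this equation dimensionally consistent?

Yes

L_ind (inductance) has dimensions [I^-2 L^2 M T^-2].
I (current) has dimensions [I].
V (voltage) has dimensions [I^-1 L^2 M T^-3].
t (time) has dimensions [T].

Left side: [I^-1 L^2 M T^-3]
Right side: [I^-1 L^2 M T^-3]

Both sides have the same dimensions, so the equation is dimensionally consistent.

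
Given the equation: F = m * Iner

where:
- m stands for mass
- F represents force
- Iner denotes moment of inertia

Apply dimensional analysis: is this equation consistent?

No

m (mass) has dimensions [M].
F (force) has dimensions [L M T^-2].
Iner (moment of inertia) has dimensions [L^2 M].

Left side: [L M T^-2]
Right side: [L^2 M^2]

The two sides have different dimensions, so the equation is NOT dimensionally consistent.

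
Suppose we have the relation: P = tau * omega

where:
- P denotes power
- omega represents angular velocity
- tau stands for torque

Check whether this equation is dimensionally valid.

Yes

P (power) has dimensions [L^2 M T^-3].
omega (angular velocity) has dimensions [T^-1].
tau (torque) has dimensions [L^2 M T^-2].

Left side: [L^2 M T^-3]
Right side: [L^2 M T^-3]

Both sides have the same dimensions, so the equation is dimensionally consistent.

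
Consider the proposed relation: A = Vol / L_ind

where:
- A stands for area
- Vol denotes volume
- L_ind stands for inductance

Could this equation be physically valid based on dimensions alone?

No

A (area) has dimensions [L^2].
Vol (volume) has dimensions [L^3].
L_ind (inductance) has dimensions [I^-2 L^2 M T^-2].

Left side: [L^2]
Right side: [I^2 L M^-1 T^2]

The two sides have different dimensions, so the equation is NOT dimensionally consistent.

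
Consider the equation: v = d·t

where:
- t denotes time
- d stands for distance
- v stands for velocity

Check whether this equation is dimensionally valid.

No

t (time) has dimensions [T].
d (distance) has dimensions [L].
v (velocity) has dimensions [L T^-1].

Left side: [L T^-1]
Right side: [L T]

The two sides have different dimensions, so the equation is NOT dimensionally consistent.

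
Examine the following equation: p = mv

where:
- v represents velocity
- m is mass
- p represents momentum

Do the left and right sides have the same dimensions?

Yes

v (velocity) has dimensions [L T^-1].
m (mass) has dimensions [M].
p (momentum) has dimensions [L M T^-1].

Left side: [L M T^-1]
Right side: [L M T^-1]

Both sides have the same dimensions, so the equation is dimensionally consistent.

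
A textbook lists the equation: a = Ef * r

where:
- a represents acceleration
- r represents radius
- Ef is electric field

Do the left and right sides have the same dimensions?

No

a (acceleration) has dimensions [L T^-2].
r (radius) has dimensions [L].
Ef (electric field) has dimensions [I^-1 L M T^-3].

Left side: [L T^-2]
Right side: [I^-1 L^2 M T^-3]

The two sides have different dimensions, so the equation is NOT dimensionally consistent.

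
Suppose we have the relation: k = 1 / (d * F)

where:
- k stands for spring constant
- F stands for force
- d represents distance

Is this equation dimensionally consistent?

No

k (spring constant) has dimensions [M T^-2].
F (force) has dimensions [L M T^-2].
d (distance) has dimensions [L].

Left side: [M T^-2]
Right side: [L^-2 M^-1 T^2]

The two sides have different dimensions, so the equation is NOT dimensionally consistent.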